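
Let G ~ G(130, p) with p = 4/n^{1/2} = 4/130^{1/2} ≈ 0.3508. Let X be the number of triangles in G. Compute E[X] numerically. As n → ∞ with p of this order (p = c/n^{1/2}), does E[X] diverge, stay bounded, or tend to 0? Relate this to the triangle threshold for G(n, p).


Number of potential triangles: C(130, 3) = 357760.
Each occurs with probability p³ ≈ (0.3508)³ ≈ 4.317824e-02.
By linearity: E[X] = C(130, 3)·p³ ≈ 357760 · 4.317824e-02 ≈ 15447.4475.
Since α = 1/2 < 1, p = c/n^{1/2} ≫ 1/n is above the triangle threshold p ~ 1/n. Asymptotically E[X] ~ (c³/6)·n^{3(1−α)} = (4³/6)·n^{1.5} → ∞; triangles are abundant w.h.p.

E[X] ≈ 15447.4475; in regime p = Θ(1/n^{1/2}) E[X] diverges (above the triangle threshold p ~ 1/n).


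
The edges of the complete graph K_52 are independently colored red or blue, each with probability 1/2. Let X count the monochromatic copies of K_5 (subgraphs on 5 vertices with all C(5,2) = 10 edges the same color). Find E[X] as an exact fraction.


Let X = Σ_S X_S over the C(52, 5) = 2598960 subsets S of size 5, where X_S = 1 if the K_5 on S is monochromatic.
For a fixed S, the K_5 on S has C(5, 2) = 10 edges. P[all 10 edges red] = (1/2)^10, and likewise for blue, so P[monochromatic] = 2·(1/2)^10 = 2^{1 − 10} = 1/512.
By linearity of expectation: E[X] = C(52, 5) · 2^{1 − 10} = 2598960 · 1/512 = 162435/32.
Numerically: E[X] ≈ 5076.0938.

E[X] = C(52,5)·2^(1−C(5,2)) = 162435/32 ≈ 5076.0938.


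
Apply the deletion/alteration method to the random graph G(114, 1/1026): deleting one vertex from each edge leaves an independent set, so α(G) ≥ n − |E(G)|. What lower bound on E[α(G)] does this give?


E[|E(G)|] = C(114, 2)·p = 6441 · (1/1026) = 113/18.
E[α(G)] ≥ n − E[|E(G)|] = 114 − 113/18 = 1939/18.
Numerically: ≈ 107.722222.
(This is only a lower bound; the true E[α(G)] may be larger.)

E[α(G)] ≥ 1939/18 ≈ 107.722222.


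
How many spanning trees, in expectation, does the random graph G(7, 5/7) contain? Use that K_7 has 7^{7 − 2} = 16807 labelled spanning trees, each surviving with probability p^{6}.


K_7 has 7^{7 − 2} = 16807 labelled spanning trees.
For each such spanning tree H, let X_H = 1 if all 6 edges of H are present in G. Then P[X_H = 1] = p^{6} = (5/7)^{6} = 15625/117649.
By linearity: E[X] = Σ_H E[X_H] = 16807 · p^{6} = 16807 · 15625/117649 = 15625/7.
Numerically: E[X] ≈ 2232.

E[X] = 16807 · (5/7)^{6} = 15625/7 ≈ 2232.


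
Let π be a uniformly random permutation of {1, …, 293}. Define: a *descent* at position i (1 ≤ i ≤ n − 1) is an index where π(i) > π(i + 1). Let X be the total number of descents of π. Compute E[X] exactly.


Write X = Σ X_I over i = 1, …, 292, with X_I the indicator of one descent.
There are 292 indicators.
For each fixed i, the pair (π(i), π(i+1)) is a uniformly random ordered pair of distinct values from {1, …, 293}; by symmetry P[π(i) > π(i+1)] = 1/2.
By linearity: E[X] = 292 · (1/2) = (293 − 1) · (1/2) = 146 ≈ 146.00000.

E[X] = 146 = 146.00000.


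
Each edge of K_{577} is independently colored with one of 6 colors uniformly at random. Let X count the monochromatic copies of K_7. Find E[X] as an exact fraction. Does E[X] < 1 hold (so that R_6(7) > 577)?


E[X] = C(577, 7) · 6^{1 − 21} = 4073186129881440 · 6^{−20} = 4073186129881440/3656158440062976.
As a reduced fraction: E[X] = 42429022186265/38084983750656 ≈ 1.114.
Is E[X] < 1? NO.
Since E[X] ≥ 1, the first-moment bound is inconclusive at n = 577; it does NOT by itself certify R_6(7) > 577.

E[X] = 42429022186265/38084983750656 ≈ 1.114; E[X] ≥ 1; first-moment method inconclusive here.


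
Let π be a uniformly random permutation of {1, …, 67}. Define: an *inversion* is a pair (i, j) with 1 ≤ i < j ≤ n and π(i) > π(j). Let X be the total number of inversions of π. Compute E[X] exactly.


Write X = Σ X_I over the C(67, 2) = 2211 pairs i < j, with X_I the indicator of one inversion.
There are 2211 indicators.
For each fixed pair i < j, the values π(i) and π(j) are two distinct elements of {1, …, 67} in uniformly random order; by symmetry P[π(i) > π(j)] = 1/2.
By linearity: E[X] = 2211 · (1/2) = C(67, 2) · (1/2) = 2211/2 = 2211/2 ≈ 1105.500.

E[X] = 2211/2 = 1105.500.


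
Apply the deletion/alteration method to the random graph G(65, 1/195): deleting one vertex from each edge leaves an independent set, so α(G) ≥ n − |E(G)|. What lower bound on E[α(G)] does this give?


E[|E(G)|] = C(65, 2)·p = 2080 · (1/195) = 32/3.
E[α(G)] ≥ n − E[|E(G)|] = 65 − 32/3 = 163/3.
Numerically: ≈ 54.3333.
(This is only a lower bound; the true E[α(G)] may be larger.)

E[α(G)] ≥ 163/3 ≈ 54.3333.


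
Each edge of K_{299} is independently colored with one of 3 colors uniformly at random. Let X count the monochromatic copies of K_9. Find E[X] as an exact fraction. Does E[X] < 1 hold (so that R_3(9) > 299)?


E[X] = C(299, 9) · 3^{1 − 36} = 46610674441390059 · 3^{−35} = 46610674441390059/50031545098999707.
As a reduced fraction: E[X] = 15536891480463353/16677181699666569 ≈ 0.932.
Is E[X] < 1? YES.
Since E[X] < 1, there exists a 3-coloring of K_{299} with no monochromatic K_9; hence R_3(9) > 299.

E[X] = 15536891480463353/16677181699666569 ≈ 0.932; E[X] < 1, so R_3(9) > 299.


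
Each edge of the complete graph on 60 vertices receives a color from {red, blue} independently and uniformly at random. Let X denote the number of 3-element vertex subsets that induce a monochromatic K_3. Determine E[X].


Let X = Σ_S X_S over the C(60, 3) = 34220 subsets S of size 3, where X_S = 1 if the K_3 on S is monochromatic.
For a fixed S, the K_3 on S has C(3, 2) = 3 edges. P[all 3 edges red] = (1/2)^3, and likewise for blue, so P[monochromatic] = 2·(1/2)^3 = 2^{1 − 3} = 1/4.
By linearity: E[X] = C(60, 3) · 2^{1 − 3} = 34220 · 1/4 = 8555.
Numerically: E[X] ≈ 8555.000000.

E[X] = C(60,3)·2^(1−C(3,2)) = 8555 ≈ 8555.000000.


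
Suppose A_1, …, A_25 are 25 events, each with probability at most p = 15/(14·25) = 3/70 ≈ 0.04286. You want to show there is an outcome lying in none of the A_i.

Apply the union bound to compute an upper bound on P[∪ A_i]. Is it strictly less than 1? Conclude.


Union bound: P[∪_{i=1}^{25} A_i] ≤ Σ_i P[A_i] ≤ 25·p = 25·(3/70) = 15/14.
Numerically: 15/14 ≈ 1.07143.
Is 15/14 < 1? NO.
Since the bound 15/14 is ≥ 1, the union bound is uninformative here; it does NOT by itself certify existence.

25·p = 15/14 ≈ 1.07143; existence NOT certified by the union bound.


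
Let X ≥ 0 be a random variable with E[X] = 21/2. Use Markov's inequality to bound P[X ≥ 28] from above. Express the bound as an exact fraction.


μ = E[X] = 21/2, a = 28.
Markov: P[X ≥ 28] ≤ μ/a = (21/2)/28 = 3/8.
Numerically: ≈ 0.3750.
(Since a = 28 > μ = 10.5000, the bound 3/8 is < 1 and informative.)

P[X ≥ 28] ≤ 3/8 ≈ 0.3750.


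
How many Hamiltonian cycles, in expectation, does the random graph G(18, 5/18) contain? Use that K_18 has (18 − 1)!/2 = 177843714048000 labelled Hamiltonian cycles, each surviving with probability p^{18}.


K_18 has (18 − 1)!/2 = 177843714048000 labelled Hamiltonian cycles.
For each such Hamiltonian cycle H, let X_H = 1 if all 18 edges of H are present in G. Then P[X_H = 1] = p^{18} = (5/18)^{18} = 3814697265625/39346408075296537575424.
By linearity: E[X] = Σ_H E[X_H] = 177843714048000 · p^{18} = 177843714048000 · 3814697265625/39346408075296537575424 = 56800365447998046875/3294258113514384.
Numerically: E[X] ≈ 17242.

E[X] = 177843714048000 · (5/18)^{18} = 56800365447998046875/3294258113514384 ≈ 17242.


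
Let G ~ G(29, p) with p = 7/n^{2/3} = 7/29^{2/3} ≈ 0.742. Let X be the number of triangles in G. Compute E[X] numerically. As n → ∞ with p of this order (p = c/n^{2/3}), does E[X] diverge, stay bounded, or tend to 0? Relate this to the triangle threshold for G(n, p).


Number of potential triangles: C(29, 3) = 3654.
Each occurs with probability p³ ≈ (0.742)³ ≈ 4.07848e-01.
By linearity: E[X] = C(29, 3)·p³ ≈ 3654 · 4.07848e-01 ≈ 1490.276.
Since α = 2/3 < 1, p = c/n^{2/3} ≫ 1/n is above the triangle threshold p ~ 1/n. Asymptotically E[X] ~ (c³/6)·n^{3(1−α)} = (7³/6)·n^{1} → ∞; triangles are abundant w.h.p.

E[X] ≈ 1490.276; in regime p = Θ(1/n^{2/3}) E[X] diverges (above the triangle threshold p ~ 1/n).


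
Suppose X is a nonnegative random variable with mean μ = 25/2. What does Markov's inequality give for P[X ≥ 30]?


μ = E[X] = 25/2, a = 30.
Markov: P[X ≥ 30] ≤ μ/a = (25/2)/30 = 5/12.
Numerically: ≈ 0.41667.
(Since a = 30 > μ = 12.50000, the bound 5/12 is < 1 and informative.)

P[X ≥ 30] ≤ 5/12 ≈ 0.41667.


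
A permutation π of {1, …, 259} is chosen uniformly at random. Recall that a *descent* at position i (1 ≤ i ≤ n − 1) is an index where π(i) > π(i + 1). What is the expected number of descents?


Write X = Σ X_I over i = 1, …, 258, with X_I the indicator of one descent.
There are 258 indicators.
For each fixed i, the pair (π(i), π(i+1)) is a uniformly random ordered pair of distinct values from {1, …, 259}; by symmetry P[π(i) > π(i+1)] = 1/2.
By linearity: E[X] = 258 · (1/2) = (259 − 1) · (1/2) = 129 ≈ 129.0000.

E[X] = 129 = 129.0000.


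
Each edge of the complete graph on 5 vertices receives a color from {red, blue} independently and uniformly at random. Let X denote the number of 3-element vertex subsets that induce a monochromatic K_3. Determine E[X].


Let X = Σ_S X_S over the C(5, 3) = 10 subsets S of size 3, where X_S = 1 if the K_3 on S is monochromatic.
For a fixed S, the K_3 on S has C(3, 2) = 3 edges. P[all 3 edges red] = (1/2)^3, and likewise for blue, so P[monochromatic] = 2·(1/2)^3 = 2^{1 − 3} = 1/4.
By linearity of expectation: E[X] = C(5, 3) · 2^{1 − 3} = 10 · 1/4 = 5/2.
Numerically: E[X] ≈ 2.500000.

E[X] = C(5,3)·2^(1−C(3,2)) = 5/2 ≈ 2.500000.


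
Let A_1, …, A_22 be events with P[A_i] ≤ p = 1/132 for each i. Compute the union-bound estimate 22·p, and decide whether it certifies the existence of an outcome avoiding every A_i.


Union bound: P[∪_{i=1}^{22} A_i] ≤ Σ_i P[A_i] ≤ 22·p = 22·(1/132) = 1/6.
Numerically: 1/6 ≈ 0.166667.
Is 1/6 < 1? YES.
Since P[∪ A_i] ≤ 1/6 < 1, the complement has P[∩ A_i^c] ≥ 1 − 1/6 = 5/6 > 0, so some outcome avoids every A_i.

22·p = 1/6 ≈ 0.166667; existence CERTIFIED by the union bound.


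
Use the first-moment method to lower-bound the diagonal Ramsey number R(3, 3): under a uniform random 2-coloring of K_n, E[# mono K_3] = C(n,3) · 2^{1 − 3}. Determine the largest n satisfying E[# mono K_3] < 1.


We need C(n, 3) · 2^{1 − 3} < 1, i.e. C(n, 3) < 2^{3 − 1} = 4.
Check values of n near the boundary:
  n = 3: C(3, 3) = 1; 1 < 4? YES
  n = 4: C(4, 3) = 4; 4 < 4? NO
  n = 5: C(5, 3) = 10; 10 < 4? NO
The largest n with C(n, 3) < 4 is n = 3 (where E[X] = 1/4 ≈ 0.250000). Hence R(3, 3) > 3, i.e. R(3, 3) ≥ 4.

Largest n = 3; hence R(3, 3) > 3.


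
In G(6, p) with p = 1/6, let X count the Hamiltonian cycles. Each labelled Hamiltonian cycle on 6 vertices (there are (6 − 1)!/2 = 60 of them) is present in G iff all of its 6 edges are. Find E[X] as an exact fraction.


K_6 has (6 − 1)!/2 = 60 labelled Hamiltonian cycles.
For each such Hamiltonian cycle H, let X_H = 1 if all 6 edges of H are present in G. Then P[X_H = 1] = p^{6} = (1/6)^{6} = 1/46656.
By linearity of expectation: E[X] = Σ_H E[X_H] = 60 · p^{6} = 60 · 1/46656 = 5/3888.
Numerically: E[X] ≈ 0.00129.

E[X] = 60 · (1/6)^{6} = 5/3888 ≈ 0.00129.


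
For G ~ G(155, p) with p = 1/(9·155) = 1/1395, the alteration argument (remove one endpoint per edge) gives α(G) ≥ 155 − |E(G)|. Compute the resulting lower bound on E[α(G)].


E[|E(G)|] = C(155, 2)·p = 11935 · (1/1395) = 77/9.
E[α(G)] ≥ n − E[|E(G)|] = 155 − 77/9 = 1318/9.
Numerically: ≈ 146.44444.
(This is only a lower bound; the true E[α(G)] may be larger.)

E[α(G)] ≥ 1318/9 ≈ 146.44444.


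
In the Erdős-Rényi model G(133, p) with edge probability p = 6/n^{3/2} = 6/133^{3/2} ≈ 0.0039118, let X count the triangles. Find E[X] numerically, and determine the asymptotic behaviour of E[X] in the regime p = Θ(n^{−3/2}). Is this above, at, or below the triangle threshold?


Number of potential triangles: C(133, 3) = 383306.
Each occurs with probability p³ ≈ (0.0039118)³ ≈ 5.9857885e-08.
By linearity: E[X] = C(133, 3)·p³ ≈ 383306 · 5.9857885e-08 ≈ 0.02294.
Since α = 3/2 > 1, p = c/n^{3/2} = o(1/n) is below the triangle threshold p ~ 1/n. Asymptotically E[X] ~ (c³/6)·n^{3(1−α)} = (6³/6)·n^{-1.5} → 0, so by Markov's inequality G has no triangles w.h.p.

E[X] ≈ 0.02294; in regime p = Θ(1/n^{3/2}) E[X] tends to 0 (below the triangle threshold p ~ 1/n).


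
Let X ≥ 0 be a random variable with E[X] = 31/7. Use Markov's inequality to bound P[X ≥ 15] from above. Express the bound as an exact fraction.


μ = E[X] = 31/7, a = 15.
Markov: P[X ≥ 15] ≤ μ/a = (31/7)/15 = 31/105.
Numerically: ≈ 0.295238.
(Since a = 15 > μ = 4.428571, the bound 31/105 is < 1 and informative.)

P[X ≥ 15] ≤ 31/105 ≈ 0.295238.


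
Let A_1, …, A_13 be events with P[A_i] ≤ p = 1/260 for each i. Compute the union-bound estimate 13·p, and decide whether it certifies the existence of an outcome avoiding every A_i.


Union bound: P[∪_{i=1}^{13} A_i] ≤ Σ_i P[A_i] ≤ 13·p = 13·(1/260) = 1/20.
Numerically: 1/20 ≈ 0.050.
Is 1/20 < 1? YES.
Since P[∪ A_i] ≤ 1/20 < 1, the complement has P[∩ A_i^c] ≥ 1 − 1/20 = 19/20 > 0, so some outcome avoids every A_i.

13·p = 1/20 ≈ 0.050; existence CERTIFIED by the union bound.


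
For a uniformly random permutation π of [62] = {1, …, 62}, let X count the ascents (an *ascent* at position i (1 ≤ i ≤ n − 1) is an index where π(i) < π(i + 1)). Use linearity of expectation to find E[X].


Write X = Σ X_I over i = 1, …, 61, with X_I the indicator of one ascent.
There are 61 indicators.
For each fixed i, the pair (π(i), π(i+1)) is a uniformly random ordered pair of distinct values from {1, …, 62}; by symmetry P[π(i) < π(i+1)] = 1/2.
By linearity: E[X] = 61 · (1/2) = (62 − 1) · (1/2) = 61/2 ≈ 30.50000.

E[X] = 61/2 = 30.50000.


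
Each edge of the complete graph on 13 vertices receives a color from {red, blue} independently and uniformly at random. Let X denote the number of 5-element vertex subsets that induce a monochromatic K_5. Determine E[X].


Let X = Σ_S X_S over the C(13, 5) = 1287 subsets S of size 5, where X_S = 1 if the K_5 on S is monochromatic.
For a fixed S, the K_5 on S has C(5, 2) = 10 edges. P[all 10 edges red] = (1/2)^10, and likewise for blue, so P[monochromatic] = 2·(1/2)^10 = 2^{1 − 10} = 1/512.
By linearity of expectation: E[X] = C(13, 5) · 2^{1 − 10} = 1287 · 1/512 = 1287/512.
Numerically: E[X] ≈ 2.514.

E[X] = C(13,5)·2^(1−C(5,2)) = 1287/512 ≈ 2.514.


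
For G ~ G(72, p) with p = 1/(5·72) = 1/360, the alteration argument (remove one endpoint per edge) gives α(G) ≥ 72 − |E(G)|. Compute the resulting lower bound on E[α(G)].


E[|E(G)|] = C(72, 2)·p = 2556 · (1/360) = 71/10.
E[α(G)] ≥ n − E[|E(G)|] = 72 − 71/10 = 649/10.
Numerically: ≈ 64.90000.
(This is only a lower bound; the true E[α(G)] may be larger.)

E[α(G)] ≥ 649/10 ≈ 64.90000.


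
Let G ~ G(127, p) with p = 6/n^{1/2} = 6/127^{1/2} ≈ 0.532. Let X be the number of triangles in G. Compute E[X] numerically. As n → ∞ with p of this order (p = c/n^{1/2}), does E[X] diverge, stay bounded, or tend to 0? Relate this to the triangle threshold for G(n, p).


Number of potential triangles: C(127, 3) = 333375.
Each occurs with probability p³ ≈ (0.532)³ ≈ 1.50920e-01.
By linearity: E[X] = C(127, 3)·p³ ≈ 333375 · 1.50920e-01 ≈ 50313.114.
Since α = 1/2 < 1, p = c/n^{1/2} ≫ 1/n is above the triangle threshold p ~ 1/n. Asymptotically E[X] ~ (c³/6)·n^{3(1−α)} = (6³/6)·n^{1.5} → ∞; triangles are abundant w.h.p.

E[X] ≈ 50313.114; in regime p = Θ(1/n^{1/2}) E[X] diverges (above the triangle threshold p ~ 1/n).


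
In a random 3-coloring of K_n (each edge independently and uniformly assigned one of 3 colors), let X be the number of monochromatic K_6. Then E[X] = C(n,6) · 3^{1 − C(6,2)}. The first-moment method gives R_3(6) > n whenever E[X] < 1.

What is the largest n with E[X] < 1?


We need C(n, 6) · 3^{1 − 15} < 1, i.e. C(n, 6) < 3^{15 − 1} = 4782969.
Check values of n near the boundary:
  n = 37: C(37, 6) = 2324784; 2324784 < 4782969? YES
  n = 38: C(38, 6) = 2760681; 2760681 < 4782969? YES
  n = 39: C(39, 6) = 3262623; 3262623 < 4782969? YES
  n = 40: C(40, 6) = 3838380; 3838380 < 4782969? YES
  n = 41: C(41, 6) = 4496388; 4496388 < 4782969? YES
  n = 42: C(42, 6) = 5245786; 5245786 < 4782969? NO
  n = 43: C(43, 6) = 6096454; 6096454 < 4782969? NO
  n = 44: C(44, 6) = 7059052; 7059052 < 4782969? NO
The largest n with C(n, 6) < 4782969 is n = 41 (where E[X] = 1498796/1594323 ≈ 0.940083). Hence R_3(6) > 41, i.e. R_3(6) ≥ 42.

Largest n = 41; hence R_3(6) > 41.


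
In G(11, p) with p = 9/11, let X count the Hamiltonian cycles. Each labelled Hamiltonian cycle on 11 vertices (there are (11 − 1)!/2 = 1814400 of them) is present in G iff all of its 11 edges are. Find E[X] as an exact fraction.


K_11 has (11 − 1)!/2 = 1814400 labelled Hamiltonian cycles.
For each such Hamiltonian cycle H, let X_H = 1 if all 11 edges of H are present in G. Then P[X_H = 1] = p^{11} = (9/11)^{11} = 31381059609/285311670611.
By linearity of expectation: E[X] = Σ_H E[X_H] = 1814400 · p^{11} = 1814400 · 31381059609/285311670611 = 56937794554569600/285311670611.
Numerically: E[X] ≈ 2e+05.

E[X] = 1814400 · (9/11)^{11} = 56937794554569600/285311670611 ≈ 2e+05.


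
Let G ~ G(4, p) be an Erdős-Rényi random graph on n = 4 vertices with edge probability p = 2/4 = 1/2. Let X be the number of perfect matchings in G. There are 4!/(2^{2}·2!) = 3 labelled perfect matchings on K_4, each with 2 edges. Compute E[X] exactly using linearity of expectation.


K_4 has 4!/(2^{2}·2!) = 3 labelled perfect matchings.
For each such perfect matching H, let X_H = 1 if all 2 edges of H are present in G. Then P[X_H = 1] = p^{2} = (1/2)^{2} = 1/4.
Summing the indicators: E[X] = Σ_H E[X_H] = 3 · p^{2} = 3 · 1/4 = 3/4.
Numerically: E[X] ≈ 0.75.

E[X] = 3 · (1/2)^{2} = 3/4 ≈ 0.75.


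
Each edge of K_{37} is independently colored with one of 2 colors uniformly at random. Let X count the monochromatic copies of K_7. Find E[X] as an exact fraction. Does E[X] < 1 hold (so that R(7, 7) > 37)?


E[X] = C(37, 7) · 2^{1 − 21} = 10295472 · 2^{−20} = 10295472/1048576.
As a reduced fraction: E[X] = 643467/65536 ≈ 9.8185.
Is E[X] < 1? NO.
Since E[X] ≥ 1, the first-moment bound is inconclusive at n = 37; it does NOT by itself certify R(7, 7) > 37.

E[X] = 643467/65536 ≈ 9.8185; E[X] ≥ 1; first-moment method inconclusive here.


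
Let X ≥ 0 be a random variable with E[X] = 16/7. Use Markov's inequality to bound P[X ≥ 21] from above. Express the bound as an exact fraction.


μ = E[X] = 16/7, a = 21.
Markov: P[X ≥ 21] ≤ μ/a = (16/7)/21 = 16/147.
Numerically: ≈ 0.109.
(Since a = 21 > μ = 2.286, the bound 16/147 is < 1 and informative.)

P[X ≥ 21] ≤ 16/147 ≈ 0.109.


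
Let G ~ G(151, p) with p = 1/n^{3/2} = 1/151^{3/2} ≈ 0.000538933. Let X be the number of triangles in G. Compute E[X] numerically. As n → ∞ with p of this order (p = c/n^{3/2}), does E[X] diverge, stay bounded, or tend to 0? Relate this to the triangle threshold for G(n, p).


Number of potential triangles: C(151, 3) = 562475.
Each occurs with probability p³ ≈ (0.000538933)³ ≈ 1.56532217e-10.
By linearity: E[X] = C(151, 3)·p³ ≈ 562475 · 1.56532217e-10 ≈ 0.000088.
Since α = 3/2 > 1, p = c/n^{3/2} = o(1/n) is below the triangle threshold p ~ 1/n. Asymptotically E[X] ~ (c³/6)·n^{3(1−α)} = (1³/6)·n^{-1.5} → 0, so by Markov's inequality G has no triangles w.h.p.

E[X] ≈ 0.000088; in regime p = Θ(1/n^{3/2}) E[X] tends to 0 (below the triangle threshold p ~ 1/n).


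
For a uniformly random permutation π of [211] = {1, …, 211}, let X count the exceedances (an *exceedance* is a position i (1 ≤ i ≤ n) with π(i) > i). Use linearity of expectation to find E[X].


Write X = Σ_{i=1}^{211} X_i, where X_i = 1_{π(i) > i}.
For each fixed i, π(i) is uniform over {1, …, 211} (marginal of a uniform permutation), so P[π(i) > i] = (n − i)/n. Summing: Σ_{i=1}^{211} (n − i)/n = (0 + 1 + … + 210)/211 = 211(211 − 1)/(2·211) = (211 − 1)/2.
Hence E[X] = Σ_{i=1}^{211} (211 − i)/211 = 105 ≈ 105.0000.

E[X] = 105 = 105.0000.


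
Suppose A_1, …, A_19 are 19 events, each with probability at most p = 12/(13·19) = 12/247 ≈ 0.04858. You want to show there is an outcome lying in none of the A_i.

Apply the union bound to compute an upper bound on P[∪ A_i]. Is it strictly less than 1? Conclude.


Union bound: P[∪_{i=1}^{19} A_i] ≤ Σ_i P[A_i] ≤ 19·p = 19·(12/247) = 12/13.
Numerically: 12/13 ≈ 0.92308.
Is 12/13 < 1? YES.
Since P[∪ A_i] ≤ 12/13 < 1, the complement has P[∩ A_i^c] ≥ 1 − 12/13 = 1/13 > 0, so some outcome avoids every A_i.

19·p = 12/13 ≈ 0.92308; existence CERTIFIED by the union bound.


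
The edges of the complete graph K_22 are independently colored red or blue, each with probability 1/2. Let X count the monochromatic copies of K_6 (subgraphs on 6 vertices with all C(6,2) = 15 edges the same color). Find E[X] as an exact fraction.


Let X = Σ_S X_S over the C(22, 6) = 74613 subsets S of size 6, where X_S = 1 if the K_6 on S is monochromatic.
For a fixed S, the K_6 on S has C(6, 2) = 15 edges. P[all 15 edges red] = (1/2)^15, and likewise for blue, so P[monochromatic] = 2·(1/2)^15 = 2^{1 − 15} = 1/16384.
By linearity: E[X] = C(22, 6) · 2^{1 − 15} = 74613 · 1/16384 = 74613/16384.
Numerically: E[X] ≈ 4.55402.

E[X] = C(22,6)·2^(1−C(6,2)) = 74613/16384 ≈ 4.55402.


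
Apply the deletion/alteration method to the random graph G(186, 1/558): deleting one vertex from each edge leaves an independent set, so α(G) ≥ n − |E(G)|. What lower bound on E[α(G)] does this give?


E[|E(G)|] = C(186, 2)·p = 17205 · (1/558) = 185/6.
E[α(G)] ≥ n − E[|E(G)|] = 186 − 185/6 = 931/6.
Numerically: ≈ 155.167.
(This is only a lower bound; the true E[α(G)] may be larger.)

E[α(G)] ≥ 931/6 ≈ 155.167.


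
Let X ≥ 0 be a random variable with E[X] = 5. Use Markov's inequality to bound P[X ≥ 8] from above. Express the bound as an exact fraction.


μ = E[X] = 5, a = 8.
Markov: P[X ≥ 8] ≤ μ/a = (5)/8 = 5/8.
Numerically: ≈ 0.625000.
(Since a = 8 > μ = 5.000000, the bound 5/8 is < 1 and informative.)

P[X ≥ 8] ≤ 5/8 ≈ 0.625000.


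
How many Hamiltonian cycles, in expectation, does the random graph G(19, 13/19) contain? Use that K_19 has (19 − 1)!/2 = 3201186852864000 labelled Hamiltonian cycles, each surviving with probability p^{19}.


K_19 has (19 − 1)!/2 = 3201186852864000 labelled Hamiltonian cycles.
For each such Hamiltonian cycle H, let X_H = 1 if all 19 edges of H are present in G. Then P[X_H = 1] = p^{19} = (13/19)^{19} = 1461920290375446110677/1978419655660313589123979.
Summing the indicators: E[X] = Σ_H E[X_H] = 3201186852864000 · p^{19} = 3201186852864000 · 1461920290375446110677/1978419655660313589123979 = 4679880013484999364018134658428928000/1978419655660313589123979.
Numerically: E[X] ≈ 2.37e+12.

E[X] = 3201186852864000 · (13/19)^{19} = 4679880013484999364018134658428928000/1978419655660313589123979 ≈ 2.37e+12.


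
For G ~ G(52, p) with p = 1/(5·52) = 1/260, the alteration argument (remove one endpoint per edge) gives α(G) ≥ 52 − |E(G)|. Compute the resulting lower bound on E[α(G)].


E[|E(G)|] = C(52, 2)·p = 1326 · (1/260) = 51/10.
E[α(G)] ≥ n − E[|E(G)|] = 52 − 51/10 = 469/10.
Numerically: ≈ 46.900.
(This is only a lower bound; the true E[α(G)] may be larger.)

E[α(G)] ≥ 469/10 ≈ 46.900.


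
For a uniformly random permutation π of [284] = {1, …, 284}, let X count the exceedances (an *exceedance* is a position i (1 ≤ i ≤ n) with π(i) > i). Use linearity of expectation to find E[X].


Write X = Σ_{i=1}^{284} X_i, where X_i = 1_{π(i) > i}.
For each fixed i, π(i) is uniform over {1, …, 284} (marginal of a uniform permutation), so P[π(i) > i] = (n − i)/n. Summing: Σ_{i=1}^{284} (n − i)/n = (0 + 1 + … + 283)/284 = 284(284 − 1)/(2·284) = (284 − 1)/2.
Hence E[X] = Σ_{i=1}^{284} (284 − i)/284 = 283/2 ≈ 141.500000.

E[X] = 283/2 = 141.500000.


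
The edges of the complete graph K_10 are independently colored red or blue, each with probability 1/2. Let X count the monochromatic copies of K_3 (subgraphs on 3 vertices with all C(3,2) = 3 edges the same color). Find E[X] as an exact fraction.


Let X = Σ_S X_S over the C(10, 3) = 120 subsets S of size 3, where X_S = 1 if the K_3 on S is monochromatic.
For a fixed S, the K_3 on S has C(3, 2) = 3 edges. P[all 3 edges red] = (1/2)^3, and likewise for blue, so P[monochromatic] = 2·(1/2)^3 = 2^{1 − 3} = 1/4.
By linearity of expectation: E[X] = C(10, 3) · 2^{1 − 3} = 120 · 1/4 = 30.
Numerically: E[X] ≈ 30.000000.

E[X] = C(10,3)·2^(1−C(3,2)) = 30 ≈ 30.000000.


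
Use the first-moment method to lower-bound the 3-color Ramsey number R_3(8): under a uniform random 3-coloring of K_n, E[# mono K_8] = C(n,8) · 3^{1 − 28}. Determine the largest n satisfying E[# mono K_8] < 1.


We need C(n, 8) · 3^{1 − 28} < 1, i.e. C(n, 8) < 3^{28 − 1} = 7625597484987.
Check values of n near the boundary:
  n = 150: C(150, 8) = 5257211409450; 5257211409450 < 7625597484987? YES
  n = 151: C(151, 8) = 5551321138650; 5551321138650 < 7625597484987? YES
  n = 152: C(152, 8) = 5859727868575; 5859727868575 < 7625597484987? YES
  n = 153: C(153, 8) = 6183023199255; 6183023199255 < 7625597484987? YES
  n = 154: C(154, 8) = 6521818990995; 6521818990995 < 7625597484987? YES
  n = 155: C(155, 8) = 6876747915675; 6876747915675 < 7625597484987? YES
  n = 156: C(156, 8) = 7248464019225; 7248464019225 < 7625597484987? YES
  n = 157: C(157, 8) = 7637643295425; 7637643295425 < 7625597484987? NO
  n = 158: C(158, 8) = 8044984271181; 8044984271181 < 7625597484987? NO
The largest n with C(n, 8) < 7625597484987 is n = 156 (where E[X] = 805384891025/847288609443 ≈ 0.9505). Hence R_3(8) > 156, i.e. R_3(8) ≥ 157.

Largest n = 156; hence R_3(8) > 156.


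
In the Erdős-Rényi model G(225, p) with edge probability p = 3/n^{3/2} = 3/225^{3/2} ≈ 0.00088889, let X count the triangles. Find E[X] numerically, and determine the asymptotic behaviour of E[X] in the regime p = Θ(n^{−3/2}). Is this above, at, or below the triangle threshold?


Number of potential triangles: C(225, 3) = 1873200.
Each occurs with probability p³ ≈ (0.00088889)³ ≈ 7.0233196e-10.
By linearity: E[X] = C(225, 3)·p³ ≈ 1873200 · 7.0233196e-10 ≈ 0.00132.
Since α = 3/2 > 1, p = c/n^{3/2} = o(1/n) is below the triangle threshold p ~ 1/n. Asymptotically E[X] ~ (c³/6)·n^{3(1−α)} = (3³/6)·n^{-1.5} → 0, so by Markov's inequality G has no triangles w.h.p.

E[X] ≈ 0.00132; in regime p = Θ(1/n^{3/2}) E[X] tends to 0 (below the triangle threshold p ~ 1/n).


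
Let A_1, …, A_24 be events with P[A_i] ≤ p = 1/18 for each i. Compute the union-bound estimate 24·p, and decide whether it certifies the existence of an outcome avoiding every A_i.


Union bound: P[∪_{i=1}^{24} A_i] ≤ Σ_i P[A_i] ≤ 24·p = 24·(1/18) = 4/3.
Numerically: 4/3 ≈ 1.333.
Is 4/3 < 1? NO.
Since the bound 4/3 is ≥ 1, the union bound is uninformative here; it does NOT by itself certify existence.

24·p = 4/3 ≈ 1.333; existence NOT certified by the union bound.


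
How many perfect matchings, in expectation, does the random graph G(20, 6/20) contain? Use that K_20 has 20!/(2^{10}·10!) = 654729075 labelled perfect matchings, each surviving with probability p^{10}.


K_20 has 20!/(2^{10}·10!) = 654729075 labelled perfect matchings.
For each such perfect matching H, let X_H = 1 if all 10 edges of H are present in G. Then P[X_H = 1] = p^{10} = (3/10)^{10} = 59049/10000000000.
By linearity of expectation: E[X] = Σ_H E[X_H] = 654729075 · p^{10} = 654729075 · 59049/10000000000 = 1546443885987/400000000.
Numerically: E[X] ≈ 3866.

E[X] = 654729075 · (3/10)^{10} = 1546443885987/400000000 ≈ 3866.


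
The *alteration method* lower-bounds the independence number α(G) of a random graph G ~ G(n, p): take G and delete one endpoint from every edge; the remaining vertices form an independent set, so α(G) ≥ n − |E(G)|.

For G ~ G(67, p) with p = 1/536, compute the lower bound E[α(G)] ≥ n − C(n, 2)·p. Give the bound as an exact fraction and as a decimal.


E[|E(G)|] = C(67, 2)·p = 2211 · (1/536) = 33/8.
E[α(G)] ≥ n − E[|E(G)|] = 67 − 33/8 = 503/8.
Numerically: ≈ 62.875000.
(This is only a lower bound; the true E[α(G)] may be larger.)

E[α(G)] ≥ 503/8 ≈ 62.875000.


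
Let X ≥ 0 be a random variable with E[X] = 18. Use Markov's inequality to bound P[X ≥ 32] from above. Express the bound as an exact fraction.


μ = E[X] = 18, a = 32.
Markov: P[X ≥ 32] ≤ μ/a = (18)/32 = 9/16.
Numerically: ≈ 0.56250.
(Since a = 32 > μ = 18.00000, the bound 9/16 is < 1 and informative.)

P[X ≥ 32] ≤ 9/16 ≈ 0.56250.


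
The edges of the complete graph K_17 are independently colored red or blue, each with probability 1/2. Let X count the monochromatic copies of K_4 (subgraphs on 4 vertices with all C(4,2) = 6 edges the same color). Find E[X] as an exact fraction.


Let X = Σ_S X_S over the C(17, 4) = 2380 subsets S of size 4, where X_S = 1 if the K_4 on S is monochromatic.
For a fixed S, the K_4 on S has C(4, 2) = 6 edges. P[all 6 edges red] = (1/2)^6, and likewise for blue, so P[monochromatic] = 2·(1/2)^6 = 2^{1 − 6} = 1/32.
By linearity: E[X] = C(17, 4) · 2^{1 − 6} = 2380 · 1/32 = 595/8.
Numerically: E[X] ≈ 74.375.

E[X] = C(17,4)·2^(1−C(4,2)) = 595/8 ≈ 74.375.


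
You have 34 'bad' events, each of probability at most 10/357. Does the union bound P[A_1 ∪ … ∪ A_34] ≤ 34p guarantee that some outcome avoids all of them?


Union bound: P[∪_{i=1}^{34} A_i] ≤ Σ_i P[A_i] ≤ 34·p = 34·(10/357) = 20/21.
Numerically: 20/21 ≈ 0.952381.
Is 20/21 < 1? YES.
Since P[∪ A_i] ≤ 20/21 < 1, the complement has P[∩ A_i^c] ≥ 1 − 20/21 = 1/21 > 0, so some outcome avoids every A_i.

34·p = 20/21 ≈ 0.952381; existence CERTIFIED by the union bound.


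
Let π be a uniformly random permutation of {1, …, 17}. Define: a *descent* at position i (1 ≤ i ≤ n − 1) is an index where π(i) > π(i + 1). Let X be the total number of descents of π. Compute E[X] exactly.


Write X = Σ X_I over i = 1, …, 16, with X_I the indicator of one descent.
There are 16 indicators.
For each fixed i, the pair (π(i), π(i+1)) is a uniformly random ordered pair of distinct values from {1, …, 17}; by symmetry P[π(i) > π(i+1)] = 1/2.
By linearity: E[X] = 16 · (1/2) = (17 − 1) · (1/2) = 8 ≈ 8.000000.

E[X] = 8 = 8.000000.


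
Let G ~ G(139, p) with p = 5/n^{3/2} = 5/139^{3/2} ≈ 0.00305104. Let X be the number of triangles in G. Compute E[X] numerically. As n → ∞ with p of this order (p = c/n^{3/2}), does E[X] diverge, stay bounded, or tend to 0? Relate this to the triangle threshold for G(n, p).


Number of potential triangles: C(139, 3) = 437989.
Each occurs with probability p³ ≈ (0.00305104)³ ≈ 2.84016396e-08.
By linearity: E[X] = C(139, 3)·p³ ≈ 437989 · 2.84016396e-08 ≈ 0.012440.
Since α = 3/2 > 1, p = c/n^{3/2} = o(1/n) is below the triangle threshold p ~ 1/n. Asymptotically E[X] ~ (c³/6)·n^{3(1−α)} = (5³/6)·n^{-1.5} → 0, so by Markov's inequality G has no triangles w.h.p.

E[X] ≈ 0.012440; in regime p = Θ(1/n^{3/2}) E[X] tends to 0 (below the triangle threshold p ~ 1/n).


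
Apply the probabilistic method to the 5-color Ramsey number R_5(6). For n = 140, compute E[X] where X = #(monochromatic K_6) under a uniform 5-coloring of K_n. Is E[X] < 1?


E[X] = C(140, 6) · 5^{1 − 15} = 9381724380 · 5^{−14} = 9381724380/6103515625.
As a reduced fraction: E[X] = 1876344876/1220703125 ≈ 1.537102.
Is E[X] < 1? NO.
Since E[X] ≥ 1, the first-moment bound is inconclusive at n = 140; it does NOT by itself certify R_5(6) > 140.

E[X] = 1876344876/1220703125 ≈ 1.537102; E[X] ≥ 1; first-moment method inconclusive here.


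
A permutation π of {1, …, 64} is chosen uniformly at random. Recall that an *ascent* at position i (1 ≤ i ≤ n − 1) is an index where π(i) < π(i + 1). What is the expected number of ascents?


Write X = Σ X_I over i = 1, …, 63, with X_I the indicator of one ascent.
There are 63 indicators.
For each fixed i, the pair (π(i), π(i+1)) is a uniformly random ordered pair of distinct values from {1, …, 64}; by symmetry P[π(i) < π(i+1)] = 1/2.
By linearity: E[X] = 63 · (1/2) = (64 − 1) · (1/2) = 63/2 ≈ 31.500000.

E[X] = 63/2 = 31.500000.


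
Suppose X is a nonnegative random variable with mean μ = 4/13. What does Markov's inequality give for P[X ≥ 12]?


μ = E[X] = 4/13, a = 12.
Markov: P[X ≥ 12] ≤ μ/a = (4/13)/12 = 1/39.
Numerically: ≈ 0.02564.
(Since a = 12 > μ = 0.30769, the bound 1/39 is < 1 and informative.)

P[X ≥ 12] ≤ 1/39 ≈ 0.02564.


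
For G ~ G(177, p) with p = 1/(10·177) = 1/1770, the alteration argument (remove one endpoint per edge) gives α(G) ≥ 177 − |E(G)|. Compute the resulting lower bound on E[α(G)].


E[|E(G)|] = C(177, 2)·p = 15576 · (1/1770) = 44/5.
E[α(G)] ≥ n − E[|E(G)|] = 177 − 44/5 = 841/5.
Numerically: ≈ 168.200000.
(This is only a lower bound; the true E[α(G)] may be larger.)

E[α(G)] ≥ 841/5 ≈ 168.200000.


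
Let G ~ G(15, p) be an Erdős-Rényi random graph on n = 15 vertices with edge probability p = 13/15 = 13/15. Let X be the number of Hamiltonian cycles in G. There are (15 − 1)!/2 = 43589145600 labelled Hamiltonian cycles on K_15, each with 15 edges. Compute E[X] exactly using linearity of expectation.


K_15 has (15 − 1)!/2 = 43589145600 labelled Hamiltonian cycles.
For each such Hamiltonian cycle H, let X_H = 1 if all 15 edges of H are present in G. Then P[X_H = 1] = p^{15} = (13/15)^{15} = 51185893014090757/437893890380859375.
Summing the indicators: E[X] = Σ_H E[X_H] = 43589145600 · p^{15} = 43589145600 · 51185893014090757/437893890380859375 = 367267381606127548722176/72081298828125.
Numerically: E[X] ≈ 5.095e+09.

E[X] = 43589145600 · (13/15)^{15} = 367267381606127548722176/72081298828125 ≈ 5.095e+09.


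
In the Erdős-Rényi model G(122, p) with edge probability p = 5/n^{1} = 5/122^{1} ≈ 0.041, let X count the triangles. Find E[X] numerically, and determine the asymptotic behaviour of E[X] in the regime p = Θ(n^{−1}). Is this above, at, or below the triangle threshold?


Number of potential triangles: C(122, 3) = 295240.
Each occurs with probability p³ ≈ (0.041)³ ≈ 6.88384e-05.
By linearity: E[X] = C(122, 3)·p³ ≈ 295240 · 6.88384e-05 ≈ 20.324.
Here α = 1, so p = 5/n is exactly at the triangle threshold p ~ 1/n. Asymptotically E[X] → c³/6 = 5³/6 = 125/6 ≈ 20.833, a bounded constant. In this regime the triangle count is asymptotically Poisson(c³/6).

E[X] ≈ 20.324; in regime p = Θ(1/n^{1}) E[X] stays bounded (at the triangle threshold p ~ 1/n).


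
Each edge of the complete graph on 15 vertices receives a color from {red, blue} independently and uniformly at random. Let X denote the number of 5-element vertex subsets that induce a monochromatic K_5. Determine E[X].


Let X = Σ_S X_S over the C(15, 5) = 3003 subsets S of size 5, where X_S = 1 if the K_5 on S is monochromatic.
For a fixed S, the K_5 on S has C(5, 2) = 10 edges. P[all 10 edges red] = (1/2)^10, and likewise for blue, so P[monochromatic] = 2·(1/2)^10 = 2^{1 − 10} = 1/512.
By linearity: E[X] = C(15, 5) · 2^{1 − 10} = 3003 · 1/512 = 3003/512.
Numerically: E[X] ≈ 5.865.

E[X] = C(15,5)·2^(1−C(5,2)) = 3003/512 ≈ 5.865.


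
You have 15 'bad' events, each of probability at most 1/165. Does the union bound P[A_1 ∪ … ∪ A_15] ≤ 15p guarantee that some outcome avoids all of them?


Union bound: P[∪_{i=1}^{15} A_i] ≤ Σ_i P[A_i] ≤ 15·p = 15·(1/165) = 1/11.
Numerically: 1/11 ≈ 0.0909091.
Is 1/11 < 1? YES.
Since P[∪ A_i] ≤ 1/11 < 1, the complement has P[∩ A_i^c] ≥ 1 − 1/11 = 10/11 > 0, so some outcome avoids every A_i.

15·p = 1/11 ≈ 0.0909091; existence CERTIFIED by the union bound.


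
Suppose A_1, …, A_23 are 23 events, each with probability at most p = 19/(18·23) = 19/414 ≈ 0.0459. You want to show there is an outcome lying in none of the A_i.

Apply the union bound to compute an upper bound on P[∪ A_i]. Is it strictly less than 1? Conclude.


Union bound: P[∪_{i=1}^{23} A_i] ≤ Σ_i P[A_i] ≤ 23·p = 23·(19/414) = 19/18.
Numerically: 19/18 ≈ 1.0556.
Is 19/18 < 1? NO.
Since the bound 19/18 is ≥ 1, the union bound is uninformative here; it does NOT by itself certify existence.

23·p = 19/18 ≈ 1.0556; existence NOT certified by the union bound.


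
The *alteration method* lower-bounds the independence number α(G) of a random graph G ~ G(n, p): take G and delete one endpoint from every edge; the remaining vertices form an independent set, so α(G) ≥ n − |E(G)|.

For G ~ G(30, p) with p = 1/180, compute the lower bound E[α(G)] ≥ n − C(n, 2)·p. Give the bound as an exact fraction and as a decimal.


E[|E(G)|] = C(30, 2)·p = 435 · (1/180) = 29/12.
E[α(G)] ≥ n − E[|E(G)|] = 30 − 29/12 = 331/12.
Numerically: ≈ 27.583.
(This is only a lower bound; the true E[α(G)] may be larger.)

E[α(G)] ≥ 331/12 ≈ 27.583.


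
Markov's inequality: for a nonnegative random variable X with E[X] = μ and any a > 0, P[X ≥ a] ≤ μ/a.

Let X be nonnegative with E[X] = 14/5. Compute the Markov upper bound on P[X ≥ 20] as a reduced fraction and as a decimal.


μ = E[X] = 14/5, a = 20.
Markov: P[X ≥ 20] ≤ μ/a = (14/5)/20 = 7/50.
Numerically: ≈ 0.140.
(Since a = 20 > μ = 2.800, the bound 7/50 is < 1 and informative.)

P[X ≥ 20] ≤ 7/50 ≈ 0.140.


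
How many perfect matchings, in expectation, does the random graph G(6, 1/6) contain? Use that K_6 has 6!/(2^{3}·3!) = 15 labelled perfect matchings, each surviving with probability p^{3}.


K_6 has 6!/(2^{3}·3!) = 15 labelled perfect matchings.
For each such perfect matching H, let X_H = 1 if all 3 edges of H are present in G. Then P[X_H = 1] = p^{3} = (1/6)^{3} = 1/216.
By linearity of expectation: E[X] = Σ_H E[X_H] = 15 · p^{3} = 15 · 1/216 = 5/72.
Numerically: E[X] ≈ 0.069444.

E[X] = 15 · (1/6)^{3} = 5/72 ≈ 0.069444.


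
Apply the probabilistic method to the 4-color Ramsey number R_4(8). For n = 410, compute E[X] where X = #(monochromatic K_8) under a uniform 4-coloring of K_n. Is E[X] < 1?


E[X] = C(410, 8) · 4^{1 − 28} = 18488798173326195 · 4^{−27} = 18488798173326195/18014398509481984.
As a reduced fraction: E[X] = 18488798173326195/18014398509481984 ≈ 1.026334.
Is E[X] < 1? NO.
Since E[X] ≥ 1, the first-moment bound is inconclusive at n = 410; it does NOT by itself certify R_4(8) > 410.

E[X] = 18488798173326195/18014398509481984 ≈ 1.026334; E[X] ≥ 1; first-moment method inconclusive here.


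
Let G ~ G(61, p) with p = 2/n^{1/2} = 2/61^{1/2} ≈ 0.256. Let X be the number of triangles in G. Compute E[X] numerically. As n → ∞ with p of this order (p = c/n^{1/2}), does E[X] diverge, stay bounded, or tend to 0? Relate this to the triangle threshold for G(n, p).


Number of potential triangles: C(61, 3) = 35990.
Each occurs with probability p³ ≈ (0.256)³ ≈ 1.67917e-02.
By linearity: E[X] = C(61, 3)·p³ ≈ 35990 · 1.67917e-02 ≈ 604.334.
Since α = 1/2 < 1, p = c/n^{1/2} ≫ 1/n is above the triangle threshold p ~ 1/n. Asymptotically E[X] ~ (c³/6)·n^{3(1−α)} = (2³/6)·n^{1.5} → ∞; triangles are abundant w.h.p.

E[X] ≈ 604.334; in regime p = Θ(1/n^{1/2}) E[X] diverges (above the triangle threshold p ~ 1/n).
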